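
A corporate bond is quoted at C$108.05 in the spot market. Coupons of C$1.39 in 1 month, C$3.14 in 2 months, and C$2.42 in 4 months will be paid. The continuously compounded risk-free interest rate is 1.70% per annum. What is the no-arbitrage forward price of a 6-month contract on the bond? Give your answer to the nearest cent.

PV(coupons) I = 1.39·e^(−0.0170·1/12) + 3.14·e^(−0.0170·2/12) + 2.42·e^(−0.0170·4/12)
I = 1.3880 + 3.1311 + 2.4063 = 6.9254
F = (S − I)·e^(rT) = (108.05 − 6.9254) · e^(0.0170·6/12)
= 101.1246 · e^0.008500 = 101.1246 × 1.008536 = C$101.99

C$101.99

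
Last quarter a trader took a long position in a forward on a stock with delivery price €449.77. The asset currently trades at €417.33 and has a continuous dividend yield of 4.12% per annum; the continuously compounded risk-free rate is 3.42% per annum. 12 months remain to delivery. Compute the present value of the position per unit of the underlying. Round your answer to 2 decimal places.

Current fair forward for the remaining 12 months: F = S·e^((r − q)·T), (r − q) = 0.0342 − 0.0412 = -0.0070
F = 417.33 · e^(-0.0070 × 12/12) = 417.33 × 0.993024 = 414.4187
Value of long forward = (F − K)·e^(−rT) = (414.4187 − 449.77) · e^(−0.0342·12/12)
= -35.3513 × 0.966378 = -34.16

-€34.16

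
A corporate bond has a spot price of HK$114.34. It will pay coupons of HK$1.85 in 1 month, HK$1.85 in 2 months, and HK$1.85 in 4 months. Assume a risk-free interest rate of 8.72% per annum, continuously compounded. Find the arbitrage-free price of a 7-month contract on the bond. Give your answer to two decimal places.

PV(coupons) I = 1.85·e^(−0.0872·1/12) + 1.85·e^(−0.0872·2/12) + 1.85·e^(−0.0872·4/12)
I = 1.8366 + 1.8233 + 1.7970 = 5.4569
F = (S − I)·e^(rT) = (114.34 − 5.4569) · e^(0.0872·7/12)
= 108.8831 · e^0.050867 = 108.8831 × 1.052183 = HK$114.56

HK$114.56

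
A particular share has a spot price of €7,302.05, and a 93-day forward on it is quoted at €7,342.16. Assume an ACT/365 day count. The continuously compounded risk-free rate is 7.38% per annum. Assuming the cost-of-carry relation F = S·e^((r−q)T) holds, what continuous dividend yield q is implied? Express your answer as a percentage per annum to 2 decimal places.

5.23%

From F = S·e^((r−q)T): (r − q) = ln(F/S)/T
ln(7342.16/7302.05) = ln(1.005493) = 0.005478
(r − q) = 0.005478 / (93/365) = 0.021500
q = r − ln(F/S)/T = 0.0738 − 0.021500 = 0.052300
q = 5.23%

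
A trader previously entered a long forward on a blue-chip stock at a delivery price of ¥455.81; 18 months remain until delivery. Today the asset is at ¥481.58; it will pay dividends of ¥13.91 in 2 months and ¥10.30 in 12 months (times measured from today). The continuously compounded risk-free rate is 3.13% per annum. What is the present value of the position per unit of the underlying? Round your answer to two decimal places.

PV(remaining dividends) I = 13.91·e^(−0.0313·2/12) + 10.30·e^(−0.0313·12/12) = 23.8202
Current forward F = (S − I)·e^(rT) = (481.58 − 23.8202)·e^(0.0313·18/12) = 457.7598 × 1.048070 = 479.7643
Value (long) = (F − K)·e^(−rT) = (479.7643 − 455.81) × 0.954135 = 22.8556
Value = ¥22.86

¥22.86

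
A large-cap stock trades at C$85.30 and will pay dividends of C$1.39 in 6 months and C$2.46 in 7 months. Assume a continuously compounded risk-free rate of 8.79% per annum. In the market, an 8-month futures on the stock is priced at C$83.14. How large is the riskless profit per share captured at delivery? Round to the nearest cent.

PV(dividends) I = 1.39·e^(−0.0879·6/12) + 2.46·e^(−0.0879·7/12) = 3.6673
Fair futures F* = (S − I)·e^(rT) = (85.30 − 3.6673)·e^0.058600 = 81.6327 × 1.060351 = 86.5593
Market C$83.14 < fair 86.5593: forward underpriced → reverse cash-and-carry (short the stock, invest proceeds at r, pay the dividends, go long the forward).
Profit at T = |F_mkt − F*| = |83.14 − 86.5593| = C$3.42 per share

C$3.42 per share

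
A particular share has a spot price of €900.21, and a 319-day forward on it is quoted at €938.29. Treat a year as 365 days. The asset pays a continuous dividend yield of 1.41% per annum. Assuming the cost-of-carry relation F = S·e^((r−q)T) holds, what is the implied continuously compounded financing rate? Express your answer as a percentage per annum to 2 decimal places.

6.15%

From F = S·e^((r−q)T): (r − q) = ln(F/S)/T
ln(938.29/900.21) = ln(1.042301) = 0.041431
(r − q) = 0.041431 / (319/365) = 0.047405
r = ln(F/S)/T + q = 0.047405 + 0.0141 = 0.061505
r = 6.15%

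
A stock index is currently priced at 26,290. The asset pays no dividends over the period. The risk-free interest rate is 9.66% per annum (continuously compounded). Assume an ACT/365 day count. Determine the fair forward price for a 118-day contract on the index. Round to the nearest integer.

F = S·e^(rT) = 26290 · e^(0.0966 × 118/365)
= 26290 · e^0.031230 = 26290 × 1.031723
F = 27,124

27,124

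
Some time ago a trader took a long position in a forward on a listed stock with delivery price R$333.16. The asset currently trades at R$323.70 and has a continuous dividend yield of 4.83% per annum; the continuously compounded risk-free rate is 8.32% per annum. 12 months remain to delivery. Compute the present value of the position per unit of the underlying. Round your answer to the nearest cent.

Current fair forward for the remaining 12 months: F = S·e^((r − q)·T), (r − q) = 0.0832 − 0.0483 = 0.0349
F = 323.70 · e^(0.0349 × 12/12) = 323.70 × 1.035516 = 335.1965
Value of long forward = (F − K)·e^(−rT) = (335.1965 − 333.16) · e^(−0.0832·12/12)
= 2.0365 × 0.920167 = 1.87

R$1.87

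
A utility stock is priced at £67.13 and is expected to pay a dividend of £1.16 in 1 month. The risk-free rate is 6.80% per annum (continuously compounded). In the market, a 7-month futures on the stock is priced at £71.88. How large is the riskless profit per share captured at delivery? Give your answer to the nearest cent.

PV(dividends) I = 1.16·e^(−0.0680·1/12) = 1.1534
Fair futures F* = (S − I)·e^(rT) = (67.13 − 1.1534)·e^0.039667 = 65.9766 × 1.040464 = 68.6463
Market £71.88 > fair 68.6463: forward overpriced → cash-and-carry (borrow at r, buy the stock and collect the dividends, short the forward).
Profit at T = |F_mkt − F*| = |71.88 − 68.6463| = £3.23 per share

£3.23 per share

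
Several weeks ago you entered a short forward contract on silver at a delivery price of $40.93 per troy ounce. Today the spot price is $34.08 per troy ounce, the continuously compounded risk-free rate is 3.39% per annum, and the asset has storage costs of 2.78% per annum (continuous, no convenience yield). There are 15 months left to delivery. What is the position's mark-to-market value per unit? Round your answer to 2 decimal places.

$3.95 per troy ounce

Current fair forward for the remaining 15 months: F = S·e^((r + u)·T), (r + u) = 0.0339 + 0.0278 = 0.0617
F = 34.08 · e^(0.0617 × 15/12) = 34.08 × 1.080177 = 36.8124
Value of long forward = (F − K)·e^(−rT) = (36.8124 − 40.93) · e^(−0.0339·15/12)
= -4.1176 × 0.958510 = -3.95
Short position value = −(long value) = $3.95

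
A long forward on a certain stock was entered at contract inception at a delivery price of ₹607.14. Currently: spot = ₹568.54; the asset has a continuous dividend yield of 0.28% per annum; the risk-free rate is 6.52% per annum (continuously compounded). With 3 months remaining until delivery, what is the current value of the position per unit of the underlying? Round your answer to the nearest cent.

-₹29.18

Current fair forward for the remaining 3 months: F = S·e^((r − q)·T), (r − q) = 0.0652 − 0.0028 = 0.0624
F = 568.54 · e^(0.0624 × 3/12) = 568.54 × 1.015722 = 577.4786
Value of long forward = (F − K)·e^(−rT) = (577.4786 − 607.14) · e^(−0.0652·3/12)
= -29.6614 × 0.983832 = -29.18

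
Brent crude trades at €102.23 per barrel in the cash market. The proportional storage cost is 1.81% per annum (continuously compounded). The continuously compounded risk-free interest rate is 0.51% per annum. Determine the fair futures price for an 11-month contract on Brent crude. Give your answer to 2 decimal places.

Net carry = r + u − y = 0.0051 + 0.0181 − 0.0000 = 0.0232
F = S·e^((r+u−y)T) = 102.23 · e^(0.0232 × 11/12) = 102.23 · e^0.021267
= 102.23 × 1.021495 = €104.43 per barrel

€104.43 per barrel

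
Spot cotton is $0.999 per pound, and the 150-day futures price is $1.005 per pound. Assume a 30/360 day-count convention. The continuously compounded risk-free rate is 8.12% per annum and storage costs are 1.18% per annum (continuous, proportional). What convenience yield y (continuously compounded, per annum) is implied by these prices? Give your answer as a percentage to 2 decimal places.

F = S·e^((r+u−y)T) ⇒ (r+u−y) = ln(F/S)/T
ln(1.005/0.999) = 0.005988; /T ⇒ 0.014371
y = r + u − ln(F/S)/T = 0.0812 + 0.0118 − 0.014371 = 0.078629
y = 7.86%

7.86%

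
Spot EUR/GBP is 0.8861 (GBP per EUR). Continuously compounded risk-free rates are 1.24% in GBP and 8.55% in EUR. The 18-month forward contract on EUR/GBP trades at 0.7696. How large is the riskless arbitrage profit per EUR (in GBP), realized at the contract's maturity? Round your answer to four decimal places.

Fair forward: F* = S·e^(carry·T), with carry = (r_GBP − r_EUR) = 0.0124 − 0.0855 = -0.0731
F* = 0.8861 · e^(-0.0731 × 18/12) = 0.8861 · e^-0.109650 = 0.8861 × 0.896148 = 0.7941
Market 0.7696 < fair 0.7941: forward underpriced → reverse cash-and-carry (short spot, go long the forward).
At maturity, profit = |F_mkt − F*| = |0.7696 − 0.7941| = 0.0245 per EUR (in GBP)

0.0245 per EUR (in GBP)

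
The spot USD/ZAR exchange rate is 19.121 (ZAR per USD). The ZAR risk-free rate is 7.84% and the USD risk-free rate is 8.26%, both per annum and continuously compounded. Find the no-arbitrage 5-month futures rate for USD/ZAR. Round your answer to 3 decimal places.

F = S·e^((r_ZAR − r_USD)T) = 19.121 · e^((0.0784 − 0.0826) × 5/12)
= 19.121 · e^-0.001750 = 19.121 × 0.998252
F = 19.088 ZAR per USD

19.088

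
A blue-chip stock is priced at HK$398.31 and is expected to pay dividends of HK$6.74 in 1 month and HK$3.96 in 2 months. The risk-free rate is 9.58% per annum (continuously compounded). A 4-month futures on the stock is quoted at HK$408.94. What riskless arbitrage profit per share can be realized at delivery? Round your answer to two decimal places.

PV(dividends) I = 6.74·e^(−0.0958·1/12) + 3.96·e^(−0.0958·2/12) = 10.5837
Fair futures F* = (S − I)·e^(rT) = (398.31 − 10.5837)·e^0.031933 = 387.7263 × 1.032448 = 400.3072
Market HK$408.94 > fair 400.3072: forward overpriced → cash-and-carry (borrow at r, buy the stock and collect the dividends, short the forward).
Profit at T = |F_mkt − F*| = |408.94 − 400.3072| = HK$8.63 per share

HK$8.63 per share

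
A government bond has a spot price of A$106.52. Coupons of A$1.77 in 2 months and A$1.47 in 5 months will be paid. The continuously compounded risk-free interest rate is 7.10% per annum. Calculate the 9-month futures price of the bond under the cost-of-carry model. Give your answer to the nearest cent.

A$109.00

PV(coupons) I = 1.77·e^(−0.0710·2/12) + 1.47·e^(−0.0710·5/12)
I = 1.7492 + 1.4271 = 3.1763
F = (S − I)·e^(rT) = (106.52 − 3.1763) · e^(0.0710·9/12)
= 103.3437 · e^0.053250 = 103.3437 × 1.054693 = A$109.00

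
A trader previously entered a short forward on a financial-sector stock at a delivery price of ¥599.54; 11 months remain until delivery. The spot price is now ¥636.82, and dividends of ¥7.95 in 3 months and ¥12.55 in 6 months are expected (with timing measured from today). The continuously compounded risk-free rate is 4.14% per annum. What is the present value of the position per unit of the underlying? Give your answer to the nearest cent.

-¥39.45

PV(remaining dividends) I = 7.95·e^(−0.0414·3/12) + 12.55·e^(−0.0414·6/12) = 20.1610
Current forward F = (S − I)·e^(rT) = (636.82 − 20.1610)·e^(0.0414·11/12) = 616.6590 × 1.038679 = 640.5108
Value (long) = (F − K)·e^(−rT) = (640.5108 − 599.54) × 0.962761 = 39.4451
Short position value = −(long value) = -¥39.45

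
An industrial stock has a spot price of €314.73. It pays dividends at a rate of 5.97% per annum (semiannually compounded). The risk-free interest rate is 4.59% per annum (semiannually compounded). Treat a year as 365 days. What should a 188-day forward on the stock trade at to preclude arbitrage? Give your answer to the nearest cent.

€312.56

F = S · (1+r/2)^(2T) / (1+q/2)^(2T)
= 314.73 × 1.023650 / 1.030763 = 314.73 × 0.993099
F = €312.56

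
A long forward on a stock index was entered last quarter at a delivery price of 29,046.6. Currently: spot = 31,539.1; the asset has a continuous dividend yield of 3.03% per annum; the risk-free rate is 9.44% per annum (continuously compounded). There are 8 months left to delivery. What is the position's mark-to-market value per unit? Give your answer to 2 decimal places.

Current fair forward for the remaining 8 months: F = S·e^((r − q)·T), (r − q) = 0.0944 − 0.0303 = 0.0641
F = 31539.1 · e^(0.0641 × 8/12) = 31539.1 × 1.04365955 = 32916.0829
Value of long forward = (F − K)·e^(−rT) = (32916.0829 − 29046.6) · e^(−0.0944·8/12)
= 3869.4829 × 0.93900607 = 3633.47

3633.47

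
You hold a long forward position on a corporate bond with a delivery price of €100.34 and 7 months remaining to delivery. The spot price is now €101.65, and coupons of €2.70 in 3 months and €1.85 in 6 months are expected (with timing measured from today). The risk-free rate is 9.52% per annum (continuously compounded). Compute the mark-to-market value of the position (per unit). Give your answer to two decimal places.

€2.33

PV(remaining coupons) I = 2.70·e^(−0.0952·3/12) + 1.85·e^(−0.0952·6/12) = 4.4005
Current forward F = (S − I)·e^(rT) = (101.65 − 4.4005)·e^(0.0952·7/12) = 97.2495 × 1.057104 = 102.8028
Value (long) = (F − K)·e^(−rT) = (102.8028 − 100.34) × 0.945980 = 2.3298
Value = €2.33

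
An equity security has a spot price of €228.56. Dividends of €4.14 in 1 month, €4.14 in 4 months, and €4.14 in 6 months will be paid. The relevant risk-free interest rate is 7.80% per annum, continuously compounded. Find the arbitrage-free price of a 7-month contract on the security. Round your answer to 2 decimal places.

PV(dividends) I = 4.14·e^(−0.0780·1/12) + 4.14·e^(−0.0780·4/12) + 4.14·e^(−0.0780·6/12)
I = 4.1132 + 4.0337 + 3.9816 = 12.1285
F = (S − I)·e^(rT) = (228.56 − 12.1285) · e^(0.0780·7/12)
= 216.4315 · e^0.045500 = 216.4315 × 1.046551 = €226.51

€226.51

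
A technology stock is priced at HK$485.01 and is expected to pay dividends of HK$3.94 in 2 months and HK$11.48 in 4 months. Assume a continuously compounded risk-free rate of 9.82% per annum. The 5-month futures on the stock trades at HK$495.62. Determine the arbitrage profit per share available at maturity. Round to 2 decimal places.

PV(dividends) I = 3.94·e^(−0.0982·2/12) + 11.48·e^(−0.0982·4/12) = 14.9863
Fair futures F* = (S − I)·e^(rT) = (485.01 − 14.9863)·e^0.040917 = 470.0237 × 1.041766 = 489.6547
Market HK$495.62 > fair 489.6547: forward overpriced → cash-and-carry (borrow at r, buy the stock and collect the dividends, short the forward).
Profit at T = |F_mkt − F*| = |495.62 − 489.6547| = HK$5.97 per share

HK$5.97 per share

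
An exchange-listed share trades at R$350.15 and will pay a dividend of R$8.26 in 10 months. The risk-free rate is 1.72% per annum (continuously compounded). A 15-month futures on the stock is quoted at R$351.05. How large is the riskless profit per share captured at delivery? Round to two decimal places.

R$1.61 per share

PV(dividends) I = 8.26·e^(−0.0172·10/12) = 8.1425
Fair futures F* = (S − I)·e^(rT) = (350.15 − 8.1425)·e^0.021500 = 342.0075 × 1.021733 = 349.4403
Market R$351.05 > fair 349.4403: forward overpriced → cash-and-carry (borrow at r, buy the stock and collect the dividends, short the forward).
Profit at T = |F_mkt − F*| = |351.05 − 349.4403| = R$1.61 per share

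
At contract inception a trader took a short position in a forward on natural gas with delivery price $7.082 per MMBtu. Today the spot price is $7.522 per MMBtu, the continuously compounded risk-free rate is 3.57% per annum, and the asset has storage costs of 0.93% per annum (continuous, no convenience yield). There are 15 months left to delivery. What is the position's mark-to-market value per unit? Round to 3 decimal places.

-$0.837 per MMBtu

Current fair forward for the remaining 15 months: F = S·e^((r + u)·T), (r + u) = 0.0357 + 0.0093 = 0.0450
F = 7.522 · e^(0.0450 × 15/12) = 7.522 × 1.057862 = 7.9572
Value of long forward = (F − K)·e^(−rT) = (7.9572 − 7.082) · e^(−0.0357·15/12)
= 0.8752 × 0.956356 = 0.837
Short position value = −(long value) = -$0.837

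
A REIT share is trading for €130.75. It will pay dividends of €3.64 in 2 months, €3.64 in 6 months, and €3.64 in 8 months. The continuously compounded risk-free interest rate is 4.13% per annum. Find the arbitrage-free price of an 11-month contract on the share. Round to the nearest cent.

PV(dividends) I = 3.64·e^(−0.0413·2/12) + 3.64·e^(−0.0413·6/12) + 3.64·e^(−0.0413·8/12)
I = 3.6150 + 3.5656 + 3.5411 = 10.7217
F = (S − I)·e^(rT) = (130.75 − 10.7217) · e^(0.0413·11/12)
= 120.0283 · e^0.037858 = 120.0283 × 1.038584 = €124.66

€124.66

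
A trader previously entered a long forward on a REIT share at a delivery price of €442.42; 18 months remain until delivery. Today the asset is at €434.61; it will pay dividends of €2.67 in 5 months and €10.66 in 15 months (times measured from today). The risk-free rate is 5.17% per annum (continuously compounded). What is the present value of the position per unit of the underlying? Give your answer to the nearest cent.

€12.60

PV(remaining dividends) I = 2.67·e^(−0.0517·5/12) + 10.66·e^(−0.0517·15/12) = 12.6060
Current forward F = (S − I)·e^(rT) = (434.61 − 12.6060)·e^(0.0517·18/12) = 422.0040 × 1.080636 = 456.0327
Value (long) = (F − K)·e^(−rT) = (456.0327 − 442.42) × 0.925381 = 12.5969
Value = €12.60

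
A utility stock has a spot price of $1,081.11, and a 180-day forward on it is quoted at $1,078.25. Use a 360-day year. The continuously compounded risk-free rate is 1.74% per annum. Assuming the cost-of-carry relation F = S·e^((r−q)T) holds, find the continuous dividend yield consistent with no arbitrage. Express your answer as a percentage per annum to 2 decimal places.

From F = S·e^((r−q)T): (r − q) = ln(F/S)/T
ln(1078.25/1081.11) = ln(0.997355) = -0.002649
(r − q) = -0.002649 / (180/360) = -0.005298
q = r − ln(F/S)/T = 0.0174 + 0.005298 = 0.022698
q = 2.27%

2.27%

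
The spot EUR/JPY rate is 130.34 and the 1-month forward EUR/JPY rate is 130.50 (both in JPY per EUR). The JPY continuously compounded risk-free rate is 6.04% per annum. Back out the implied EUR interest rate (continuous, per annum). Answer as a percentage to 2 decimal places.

4.57%

F = S·e^((r_JPY − r_EUR)T) ⇒ r_EUR = r_JPY − ln(F/S)/T
ln(130.50/130.34) = 0.001227; /(1/12) = 0.014724
r_EUR = 0.0604 − 0.014724 = 0.045676
r_EUR = 4.57%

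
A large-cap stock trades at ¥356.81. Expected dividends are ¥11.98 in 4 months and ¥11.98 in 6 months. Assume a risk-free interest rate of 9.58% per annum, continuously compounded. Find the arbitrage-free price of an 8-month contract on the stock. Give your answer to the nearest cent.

PV(dividends) I = 11.98·e^(−0.0958·4/12) + 11.98·e^(−0.0958·6/12)
I = 11.6035 + 11.4197 = 23.0232
F = (S − I)·e^(rT) = (356.81 − 23.0232) · e^(0.0958·8/12)
= 333.7868 · e^0.063867 = 333.7868 × 1.065951 = ¥355.80

¥355.80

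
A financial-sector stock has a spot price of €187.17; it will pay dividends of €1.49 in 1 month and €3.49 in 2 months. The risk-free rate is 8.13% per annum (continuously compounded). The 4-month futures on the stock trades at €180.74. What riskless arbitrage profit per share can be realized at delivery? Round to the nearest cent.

€6.51 per share

PV(dividends) I = 1.49·e^(−0.0813·1/12) + 3.49·e^(−0.0813·2/12) = 4.9230
Fair futures F* = (S − I)·e^(rT) = (187.17 − 4.9230)·e^0.027100 = 182.2470 × 1.027471 = 187.2535
Market €180.74 < fair 187.2535: forward underpriced → reverse cash-and-carry (short the stock, invest proceeds at r, pay the dividends, go long the forward).
Profit at T = |F_mkt − F*| = |180.74 − 187.2535| = €6.51 per share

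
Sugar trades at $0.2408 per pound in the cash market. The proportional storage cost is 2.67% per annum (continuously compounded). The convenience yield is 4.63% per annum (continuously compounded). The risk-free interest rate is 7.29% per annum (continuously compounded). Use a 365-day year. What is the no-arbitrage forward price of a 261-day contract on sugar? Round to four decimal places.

$0.2502 per pound

Net carry = r + u − y = 0.0729 + 0.0267 − 0.0463 = 0.0533
F = S·e^((r+u−y)T) = 0.2408 · e^(0.0533 × 261/365) = 0.2408 · e^0.038113
= 0.2408 × 1.038849 = $0.2502 per pound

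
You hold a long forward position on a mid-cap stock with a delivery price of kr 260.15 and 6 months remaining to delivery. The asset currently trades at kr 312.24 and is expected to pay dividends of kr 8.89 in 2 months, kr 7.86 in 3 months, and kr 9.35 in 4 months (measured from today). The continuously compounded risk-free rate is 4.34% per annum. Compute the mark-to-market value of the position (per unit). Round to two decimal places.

kr 31.86

PV(remaining dividends) I = 8.89·e^(−0.0434·2/12) + 7.86·e^(−0.0434·3/12) + 9.35·e^(−0.0434·4/12) = 25.8168
Current forward F = (S − I)·e^(rT) = (312.24 − 25.8168)·e^(0.0434·6/12) = 286.4232 × 1.021937 = 292.7065
Value (long) = (F − K)·e^(−rT) = (292.7065 − 260.15) × 0.978534 = 31.8576
Value = kr 31.86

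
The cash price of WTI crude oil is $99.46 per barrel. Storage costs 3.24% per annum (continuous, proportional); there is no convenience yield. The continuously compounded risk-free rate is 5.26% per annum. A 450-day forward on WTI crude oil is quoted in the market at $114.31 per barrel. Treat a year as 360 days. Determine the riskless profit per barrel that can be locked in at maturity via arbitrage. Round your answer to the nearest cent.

$3.70 per barrel

Fair forward: F* = S·e^(carry·T), with carry = (r + u) = 0.0526 + 0.0324 = 0.0850
F* = 99.46 · e^(0.0850 × 450/360) = 99.46 · e^0.106250 = 99.46 × 1.112100 = $110.6095
Market $114.31 > fair $110.6095: forward overpriced → cash-and-carry (buy spot, short the forward).
At maturity, profit = |F_mkt − F*| = |114.31 − 110.6095| = $3.70 per barrel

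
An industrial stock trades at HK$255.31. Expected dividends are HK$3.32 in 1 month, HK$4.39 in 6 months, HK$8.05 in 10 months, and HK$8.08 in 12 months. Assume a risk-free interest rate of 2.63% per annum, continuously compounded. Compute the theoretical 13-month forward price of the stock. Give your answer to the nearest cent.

PV(dividends) I = 3.32·e^(−0.0263·1/12) + 4.39·e^(−0.0263·6/12) + 8.05·e^(−0.0263·10/12) + 8.08·e^(−0.0263·12/12)
I = 3.3127 + 4.3326 + 7.8755 + 7.8703 = 23.3911
F = (S − I)·e^(rT) = (255.31 − 23.3911) · e^(0.0263·13/12)
= 231.9189 · e^0.028492 = 231.9189 × 1.028902 = HK$238.62

HK$238.62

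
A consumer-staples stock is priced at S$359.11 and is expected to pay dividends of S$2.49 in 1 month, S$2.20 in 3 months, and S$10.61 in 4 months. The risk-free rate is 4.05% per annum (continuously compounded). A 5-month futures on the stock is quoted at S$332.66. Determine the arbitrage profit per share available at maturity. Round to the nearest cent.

PV(dividends) I = 2.49·e^(−0.0405·1/12) + 2.20·e^(−0.0405·3/12) + 10.61·e^(−0.0405·4/12) = 15.1272
Fair futures F* = (S − I)·e^(rT) = (359.11 − 15.1272)·e^0.016875 = 343.9828 × 1.017018 = 349.8367
Market S$332.66 < fair 349.8367: forward underpriced → reverse cash-and-carry (short the stock, invest proceeds at r, pay the dividends, go long the forward).
Profit at T = |F_mkt − F*| = |332.66 − 349.8367| = S$17.18 per share

S$17.18 per share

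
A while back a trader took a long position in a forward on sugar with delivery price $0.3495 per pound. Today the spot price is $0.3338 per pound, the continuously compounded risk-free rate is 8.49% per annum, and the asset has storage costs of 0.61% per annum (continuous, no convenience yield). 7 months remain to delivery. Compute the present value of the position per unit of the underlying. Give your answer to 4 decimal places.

Current fair forward for the remaining 7 months: F = S·e^((r + u)·T), (r + u) = 0.0849 + 0.0061 = 0.0910
F = 0.3338 · e^(0.0910 × 7/12) = 0.3338 × 1.054518 = 0.3520
Value of long forward = (F − K)·e^(−rT) = (0.3520 − 0.3495) · e^(−0.0849·7/12)
= 0.0025 × 0.951681 = 0.0024

$0.0024 per pound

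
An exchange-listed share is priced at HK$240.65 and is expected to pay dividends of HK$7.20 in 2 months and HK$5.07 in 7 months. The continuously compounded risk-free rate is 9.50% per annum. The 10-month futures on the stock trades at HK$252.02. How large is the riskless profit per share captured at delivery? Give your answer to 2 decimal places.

HK$4.41 per share

PV(dividends) I = 7.20·e^(−0.0950·2/12) + 5.07·e^(−0.0950·7/12) = 11.8836
Fair futures F* = (S − I)·e^(rT) = (240.65 − 11.8836)·e^0.079167 = 228.7664 × 1.082385 = 247.6133
Market HK$252.02 > fair 247.6133: forward overpriced → cash-and-carry (borrow at r, buy the stock and collect the dividends, short the forward).
Profit at T = |F_mkt − F*| = |252.02 − 247.6133| = HK$4.41 per share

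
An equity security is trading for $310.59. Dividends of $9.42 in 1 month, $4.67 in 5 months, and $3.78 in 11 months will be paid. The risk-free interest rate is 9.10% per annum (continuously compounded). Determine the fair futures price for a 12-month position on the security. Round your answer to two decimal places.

PV(dividends) I = 9.42·e^(−0.0910·1/12) + 4.67·e^(−0.0910·5/12) + 3.78·e^(−0.0910·11/12)
I = 9.3488 + 4.4962 + 3.4775 = 17.3225
F = (S − I)·e^(rT) = (310.59 − 17.3225) · e^(0.0910·12/12)
= 293.2675 · e^0.091000 = 293.2675 × 1.095269 = $321.21

$321.21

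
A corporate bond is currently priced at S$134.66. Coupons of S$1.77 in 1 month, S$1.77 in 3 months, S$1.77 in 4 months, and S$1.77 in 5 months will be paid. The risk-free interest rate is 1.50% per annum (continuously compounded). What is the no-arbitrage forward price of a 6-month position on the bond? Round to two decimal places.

S$128.57

PV(coupons) I = 1.77·e^(−0.0150·1/12) + 1.77·e^(−0.0150·3/12) + 1.77·e^(−0.0150·4/12) + 1.77·e^(−0.0150·5/12)
I = 1.7678 + 1.7634 + 1.7612 + 1.7590 = 7.0514
F = (S − I)·e^(rT) = (134.66 − 7.0514) · e^(0.0150·6/12)
= 127.6086 · e^0.007500 = 127.6086 × 1.007528 = S$128.57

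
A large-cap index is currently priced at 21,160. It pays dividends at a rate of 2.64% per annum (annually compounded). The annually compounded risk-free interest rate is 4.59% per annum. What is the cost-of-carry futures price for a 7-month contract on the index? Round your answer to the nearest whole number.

F = S · (1+r)^T / (1+q)^T
= 21160 × 1.026524 / 1.015316 = 21160 × 1.011039
F = 21,394

21,394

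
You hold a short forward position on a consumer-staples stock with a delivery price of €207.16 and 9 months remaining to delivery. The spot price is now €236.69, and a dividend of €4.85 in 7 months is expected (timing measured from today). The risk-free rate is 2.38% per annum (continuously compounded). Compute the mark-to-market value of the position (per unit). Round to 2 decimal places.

PV(remaining dividends) I = 4.85·e^(−0.0238·7/12) = 4.7831
Current forward F = (S − I)·e^(rT) = (236.69 − 4.7831)·e^(0.0238·9/12) = 231.9069 × 1.018010 = 236.0835
Value (long) = (F − K)·e^(−rT) = (236.0835 − 207.16) × 0.982308 = 28.4118
Short position value = −(long value) = -€28.41

-€28.41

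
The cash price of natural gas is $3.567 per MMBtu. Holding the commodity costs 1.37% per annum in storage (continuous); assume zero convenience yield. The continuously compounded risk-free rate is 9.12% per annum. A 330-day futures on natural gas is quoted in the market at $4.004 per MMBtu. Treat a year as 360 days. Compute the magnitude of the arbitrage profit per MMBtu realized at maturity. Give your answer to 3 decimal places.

Fair futures: F* = S·e^(carry·T), with carry = (r + u) = 0.0912 + 0.0137 = 0.1049
F* = 3.567 · e^(0.1049 × 330/360) = 3.567 · e^0.096158 = 3.567 × 1.100933 = $3.9270
Market $4.004 > fair $3.9270: forward overpriced → cash-and-carry (buy spot, short the forward).
At maturity, profit = |F_mkt − F*| = |4.004 − 3.9270| = $0.077 per MMBtu

$0.077 per MMBtu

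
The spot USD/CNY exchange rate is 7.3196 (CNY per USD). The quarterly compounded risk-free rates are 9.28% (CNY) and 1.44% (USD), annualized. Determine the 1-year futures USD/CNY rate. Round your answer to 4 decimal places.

By covered interest parity, F = S · (1+r_CNY/4)^(4T) / (1+r_USD/4)^(4T)
= 7.3196 × 1.096080 / 1.014478 = 7.3196 × 1.080437
F = 7.9084 CNY per USD

7.9084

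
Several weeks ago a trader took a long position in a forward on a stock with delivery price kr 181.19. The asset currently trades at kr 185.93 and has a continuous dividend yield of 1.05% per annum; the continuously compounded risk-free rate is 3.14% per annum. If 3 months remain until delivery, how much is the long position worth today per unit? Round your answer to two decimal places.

kr 5.67

Current fair forward for the remaining 3 months: F = S·e^((r − q)·T), (r − q) = 0.0314 − 0.0105 = 0.0209
F = 185.93 · e^(0.0209 × 3/12) = 185.93 × 1.005239 = 186.9041
Value of long forward = (F − K)·e^(−rT) = (186.9041 − 181.19) · e^(−0.0314·3/12)
= 5.7141 × 0.992181 = 5.67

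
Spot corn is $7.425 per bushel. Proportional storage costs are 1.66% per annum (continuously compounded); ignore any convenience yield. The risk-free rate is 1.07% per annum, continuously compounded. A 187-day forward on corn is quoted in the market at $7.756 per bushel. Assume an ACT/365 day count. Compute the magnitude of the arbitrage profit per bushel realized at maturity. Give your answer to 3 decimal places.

Fair forward: F* = S·e^(carry·T), with carry = (r + u) = 0.0107 + 0.0166 = 0.0273
F* = 7.425 · e^(0.0273 × 187/365) = 7.425 · e^0.013987 = 7.425 × 1.014085 = $7.5296
Market $7.756 > fair $7.5296: forward overpriced → cash-and-carry (buy spot, short the forward).
At maturity, profit = |F_mkt − F*| = |7.756 − 7.5296| = $0.226 per bushel

$0.226 per bushel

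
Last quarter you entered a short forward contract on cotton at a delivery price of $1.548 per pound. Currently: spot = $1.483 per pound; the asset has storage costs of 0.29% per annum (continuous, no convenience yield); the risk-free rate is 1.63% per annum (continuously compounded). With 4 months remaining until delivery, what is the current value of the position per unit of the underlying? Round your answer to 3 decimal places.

Current fair forward for the remaining 4 months: F = S·e^((r + u)·T), (r + u) = 0.0163 + 0.0029 = 0.0192
F = 1.483 · e^(0.0192 × 4/12) = 1.483 × 1.006421 = 1.4925
Value of long forward = (F − K)·e^(−rT) = (1.4925 − 1.548) · e^(−0.0163·4/12)
= -0.0555 × 0.994581 = -0.055
Short position value = −(long value) = $0.055

$0.055 per pound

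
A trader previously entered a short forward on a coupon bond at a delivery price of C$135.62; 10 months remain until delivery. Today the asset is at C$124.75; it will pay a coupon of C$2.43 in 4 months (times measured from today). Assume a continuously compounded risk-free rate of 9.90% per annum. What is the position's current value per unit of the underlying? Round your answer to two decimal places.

C$2.48

PV(remaining coupons) I = 2.43·e^(−0.0990·4/12) = 2.3511
Current forward F = (S − I)·e^(rT) = (124.75 − 2.3511)·e^(0.0990·10/12) = 122.3989 × 1.085999 = 132.9251
Value (long) = (F − K)·e^(−rT) = (132.9251 − 135.62) × 0.920811 = -2.4815
Short position value = −(long value) = C$2.48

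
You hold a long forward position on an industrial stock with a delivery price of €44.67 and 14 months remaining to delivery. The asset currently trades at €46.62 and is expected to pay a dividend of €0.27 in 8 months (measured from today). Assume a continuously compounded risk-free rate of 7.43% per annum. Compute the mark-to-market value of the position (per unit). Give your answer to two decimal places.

PV(remaining dividends) I = 0.27·e^(−0.0743·8/12) = 0.2570
Current forward F = (S − I)·e^(rT) = (46.62 − 0.2570)·e^(0.0743·14/12) = 46.3630 × 1.090551 = 50.5612
Value (long) = (F − K)·e^(−rT) = (50.5612 − 44.67) × 0.916967 = 5.4020
Value = €5.40

€5.40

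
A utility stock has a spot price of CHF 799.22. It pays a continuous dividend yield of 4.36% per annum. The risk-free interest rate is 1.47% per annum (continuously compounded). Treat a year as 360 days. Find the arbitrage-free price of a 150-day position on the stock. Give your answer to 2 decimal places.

F = S·e^((r − q)T) = 799.22 · e^((0.0147 − 0.0436) × 150/360)
= 799.22 · e^-0.012042 = 799.22 × 0.988030
F = CHF 789.65

CHF 789.65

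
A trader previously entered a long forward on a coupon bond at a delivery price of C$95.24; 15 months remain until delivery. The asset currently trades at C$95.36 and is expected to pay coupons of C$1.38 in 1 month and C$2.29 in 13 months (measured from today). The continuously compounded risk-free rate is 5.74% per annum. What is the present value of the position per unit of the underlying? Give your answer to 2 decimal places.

C$3.19

PV(remaining coupons) I = 1.38·e^(−0.0574·1/12) + 2.29·e^(−0.0574·13/12) = 3.5254
Current forward F = (S − I)·e^(rT) = (95.36 − 3.5254)·e^(0.0574·15/12) = 91.8346 × 1.074387 = 98.6659
Value (long) = (F − K)·e^(−rT) = (98.6659 − 95.24) × 0.930764 = 3.1887
Value = C$3.19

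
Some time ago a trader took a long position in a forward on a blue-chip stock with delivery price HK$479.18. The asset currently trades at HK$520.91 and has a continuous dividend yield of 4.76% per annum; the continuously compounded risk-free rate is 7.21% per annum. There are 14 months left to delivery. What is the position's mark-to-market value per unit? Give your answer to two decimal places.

HK$52.25

Current fair forward for the remaining 14 months: F = S·e^((r − q)·T), (r − q) = 0.0721 − 0.0476 = 0.0245
F = 520.91 · e^(0.0245 × 14/12) = 520.91 × 1.028996 = 536.0143
Value of long forward = (F − K)·e^(−rT) = (536.0143 − 479.18) · e^(−0.0721·14/12)
= 56.8343 × 0.919324 = 52.25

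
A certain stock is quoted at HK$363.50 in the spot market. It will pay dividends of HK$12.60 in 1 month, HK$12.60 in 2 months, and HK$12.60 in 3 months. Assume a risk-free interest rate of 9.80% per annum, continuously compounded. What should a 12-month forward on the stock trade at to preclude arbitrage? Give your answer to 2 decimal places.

HK$359.91

PV(dividends) I = 12.60·e^(−0.0980·1/12) + 12.60·e^(−0.0980·2/12) + 12.60·e^(−0.0980·3/12)
I = 12.4975 + 12.3959 + 12.2951 = 37.1885
F = (S − I)·e^(rT) = (363.50 − 37.1885) · e^(0.0980·12/12)
= 326.3115 · e^0.098000 = 326.3115 × 1.102963 = HK$359.91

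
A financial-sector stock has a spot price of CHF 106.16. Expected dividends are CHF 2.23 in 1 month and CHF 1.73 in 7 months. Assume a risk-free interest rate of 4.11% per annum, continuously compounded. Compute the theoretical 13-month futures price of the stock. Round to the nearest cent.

CHF 106.90

PV(dividends) I = 2.23·e^(−0.0411·1/12) + 1.73·e^(−0.0411·7/12)
I = 2.2224 + 1.6890 = 3.9114
F = (S − I)·e^(rT) = (106.16 − 3.9114) · e^(0.0411·13/12)
= 102.2486 · e^0.044525 = 102.2486 × 1.045531 = CHF 106.90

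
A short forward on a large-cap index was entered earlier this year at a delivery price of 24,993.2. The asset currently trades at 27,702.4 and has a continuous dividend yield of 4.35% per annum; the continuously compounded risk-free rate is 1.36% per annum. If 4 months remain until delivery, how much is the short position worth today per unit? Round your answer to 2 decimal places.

-2423.46

Current fair forward for the remaining 4 months: F = S·e^((r − q)·T), (r − q) = 0.0136 − 0.0435 = -0.0299
F = 27702.4 · e^(-0.0299 × 4/12) = 27702.4 × 0.99008284 = 27427.6709
Value of long forward = (F − K)·e^(−rT) = (27427.6709 − 24993.2) · e^(−0.0136·4/12)
= 2434.4709 × 0.99547693 = 2423.46
Short position value = −(long value) = -2423.46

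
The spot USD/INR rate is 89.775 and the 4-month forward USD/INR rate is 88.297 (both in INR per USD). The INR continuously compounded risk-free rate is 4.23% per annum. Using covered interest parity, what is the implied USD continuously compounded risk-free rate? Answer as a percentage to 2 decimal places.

9.21%

F = S·e^((r_INR − r_USD)T) ⇒ r_USD = r_INR − ln(F/S)/T
ln(88.297/89.775) = -0.016600; /(4/12) = -0.049800
r_USD = 0.0423 + 0.049800 = 0.092100
r_USD = 9.21%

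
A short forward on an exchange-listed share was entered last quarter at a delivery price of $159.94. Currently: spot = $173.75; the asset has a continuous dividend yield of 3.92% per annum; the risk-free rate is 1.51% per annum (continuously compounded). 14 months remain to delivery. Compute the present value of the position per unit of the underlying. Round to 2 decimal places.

Current fair forward for the remaining 14 months: F = S·e^((r − q)·T), (r − q) = 0.0151 − 0.0392 = -0.0241
F = 173.75 · e^(-0.0241 × 14/12) = 173.75 × 0.972275 = 168.9328
Value of long forward = (F − K)·e^(−rT) = (168.9328 − 159.94) · e^(−0.0151·14/12)
= 8.9928 × 0.982538 = 8.84
Short position value = −(long value) = -$8.84

-$8.84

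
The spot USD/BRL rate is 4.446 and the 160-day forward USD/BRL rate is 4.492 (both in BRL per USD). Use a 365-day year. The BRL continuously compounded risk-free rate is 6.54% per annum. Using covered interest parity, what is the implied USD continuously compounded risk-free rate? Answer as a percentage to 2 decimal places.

4.19%

F = S·e^((r_BRL − r_USD)T) ⇒ r_USD = r_BRL − ln(F/S)/T
ln(4.492/4.446) = 0.010293; /(160/365) = 0.023481
r_USD = 0.0654 − 0.023481 = 0.041919
r_USD = 4.19%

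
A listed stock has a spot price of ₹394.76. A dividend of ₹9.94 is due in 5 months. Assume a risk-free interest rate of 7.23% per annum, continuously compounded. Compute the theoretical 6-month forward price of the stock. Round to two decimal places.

PV(dividends) I = 9.94·e^(−0.0723·5/12)
I = 9.6450
F = (S − I)·e^(rT) = (394.76 − 9.6450) · e^(0.0723·6/12)
= 385.1150 · e^0.036150 = 385.1150 × 1.036811 = ₹399.29

₹399.29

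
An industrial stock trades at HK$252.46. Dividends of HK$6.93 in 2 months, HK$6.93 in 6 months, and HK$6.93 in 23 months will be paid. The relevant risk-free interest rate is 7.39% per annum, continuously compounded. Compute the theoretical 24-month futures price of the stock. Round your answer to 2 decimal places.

HK$270.02

PV(dividends) I = 6.93·e^(−0.0739·2/12) + 6.93·e^(−0.0739·6/12) + 6.93·e^(−0.0739·23/12)
I = 6.8452 + 6.6786 + 6.0148 = 19.5386
F = (S − I)·e^(rT) = (252.46 − 19.5386) · e^(0.0739·24/12)
= 232.9214 · e^0.147800 = 232.9214 × 1.159281 = HK$270.02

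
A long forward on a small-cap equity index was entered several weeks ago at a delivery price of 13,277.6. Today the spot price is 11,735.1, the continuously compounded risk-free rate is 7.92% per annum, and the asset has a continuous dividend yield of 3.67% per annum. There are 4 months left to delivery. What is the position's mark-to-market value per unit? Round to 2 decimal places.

-1339.24

Current fair forward for the remaining 4 months: F = S·e^((r − q)·T), (r − q) = 0.0792 − 0.0367 = 0.0425
F = 11735.1 · e^(0.0425 × 4/12) = 11735.1 × 1.01426749 = 11902.5304
Value of long forward = (F − K)·e^(−rT) = (11902.5304 − 13277.6) · e^(−0.0792·4/12)
= -1375.0696 × 0.97394543 = -1339.24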